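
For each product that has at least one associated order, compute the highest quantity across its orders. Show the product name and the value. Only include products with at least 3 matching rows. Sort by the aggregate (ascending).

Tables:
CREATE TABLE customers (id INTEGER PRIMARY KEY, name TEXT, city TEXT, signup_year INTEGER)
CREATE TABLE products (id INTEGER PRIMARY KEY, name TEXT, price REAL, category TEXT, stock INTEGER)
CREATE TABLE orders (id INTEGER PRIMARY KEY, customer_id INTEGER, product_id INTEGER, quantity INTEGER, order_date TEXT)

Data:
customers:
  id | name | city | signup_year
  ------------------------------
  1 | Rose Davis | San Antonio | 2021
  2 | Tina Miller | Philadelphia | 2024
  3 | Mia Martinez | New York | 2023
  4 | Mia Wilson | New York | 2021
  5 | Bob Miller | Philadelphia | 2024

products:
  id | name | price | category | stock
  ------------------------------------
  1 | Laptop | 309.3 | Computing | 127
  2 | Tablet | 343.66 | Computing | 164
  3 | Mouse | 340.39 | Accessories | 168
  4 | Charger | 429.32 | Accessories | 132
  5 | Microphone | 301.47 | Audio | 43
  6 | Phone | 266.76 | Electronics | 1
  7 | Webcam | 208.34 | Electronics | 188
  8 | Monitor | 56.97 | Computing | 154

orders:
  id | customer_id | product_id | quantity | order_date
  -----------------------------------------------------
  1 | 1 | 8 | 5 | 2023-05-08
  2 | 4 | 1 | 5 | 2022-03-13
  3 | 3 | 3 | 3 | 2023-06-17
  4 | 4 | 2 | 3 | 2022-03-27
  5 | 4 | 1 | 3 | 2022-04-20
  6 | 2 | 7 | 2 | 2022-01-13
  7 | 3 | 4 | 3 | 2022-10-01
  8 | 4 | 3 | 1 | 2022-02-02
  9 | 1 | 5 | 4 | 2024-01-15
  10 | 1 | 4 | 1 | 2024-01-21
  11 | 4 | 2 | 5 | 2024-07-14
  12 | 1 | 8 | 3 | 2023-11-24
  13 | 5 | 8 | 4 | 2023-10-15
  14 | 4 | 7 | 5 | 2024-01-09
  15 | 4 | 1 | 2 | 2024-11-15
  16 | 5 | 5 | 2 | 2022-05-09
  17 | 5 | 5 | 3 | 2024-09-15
SELECT p.name, MAX(c.quantity) AS max_quantity FROM orders c JOIN products p ON c.product_id = p.id GROUP BY p.id, p.name HAVING COUNT(*) >= 3 ORDER BY max_quantity ASC

Execution result:
name | max_quantity
Microphone | 4
Laptop | 5
Monitor | 5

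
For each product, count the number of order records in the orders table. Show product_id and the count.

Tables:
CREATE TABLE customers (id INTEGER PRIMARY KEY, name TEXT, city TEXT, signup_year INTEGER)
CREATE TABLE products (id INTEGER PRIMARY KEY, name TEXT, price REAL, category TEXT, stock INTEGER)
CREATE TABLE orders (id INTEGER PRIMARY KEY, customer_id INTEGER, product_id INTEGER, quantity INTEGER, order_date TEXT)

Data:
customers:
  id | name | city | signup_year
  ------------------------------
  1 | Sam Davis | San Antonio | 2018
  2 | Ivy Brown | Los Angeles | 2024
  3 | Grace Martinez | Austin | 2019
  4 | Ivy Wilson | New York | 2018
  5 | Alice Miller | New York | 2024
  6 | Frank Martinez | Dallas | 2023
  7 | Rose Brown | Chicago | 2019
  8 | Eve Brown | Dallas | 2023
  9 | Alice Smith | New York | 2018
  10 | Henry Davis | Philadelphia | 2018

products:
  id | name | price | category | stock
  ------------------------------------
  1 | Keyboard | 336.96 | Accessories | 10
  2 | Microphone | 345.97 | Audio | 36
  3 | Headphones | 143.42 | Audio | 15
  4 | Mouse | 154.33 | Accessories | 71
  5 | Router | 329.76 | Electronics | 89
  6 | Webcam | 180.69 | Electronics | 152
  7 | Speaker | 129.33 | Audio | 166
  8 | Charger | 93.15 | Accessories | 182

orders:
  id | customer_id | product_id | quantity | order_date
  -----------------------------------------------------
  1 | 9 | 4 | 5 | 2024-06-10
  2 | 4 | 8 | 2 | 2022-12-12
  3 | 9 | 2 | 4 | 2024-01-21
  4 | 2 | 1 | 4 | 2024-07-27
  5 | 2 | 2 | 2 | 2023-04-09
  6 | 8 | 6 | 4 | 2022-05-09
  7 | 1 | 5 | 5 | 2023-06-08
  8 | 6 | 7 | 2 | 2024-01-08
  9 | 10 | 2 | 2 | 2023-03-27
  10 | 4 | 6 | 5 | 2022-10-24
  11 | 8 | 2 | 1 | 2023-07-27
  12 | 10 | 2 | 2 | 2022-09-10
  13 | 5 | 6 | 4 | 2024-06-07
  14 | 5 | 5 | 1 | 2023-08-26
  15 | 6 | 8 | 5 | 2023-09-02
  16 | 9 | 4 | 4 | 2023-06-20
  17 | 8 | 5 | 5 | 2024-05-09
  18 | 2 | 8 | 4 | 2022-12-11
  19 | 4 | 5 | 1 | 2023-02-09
SELECT product_id, COUNT(*) AS order_count FROM orders GROUP BY product_id

Execution result:
product_id | order_count
1 | 1
2 | 5
4 | 2
5 | 4
6 | 3
7 | 1
8 | 3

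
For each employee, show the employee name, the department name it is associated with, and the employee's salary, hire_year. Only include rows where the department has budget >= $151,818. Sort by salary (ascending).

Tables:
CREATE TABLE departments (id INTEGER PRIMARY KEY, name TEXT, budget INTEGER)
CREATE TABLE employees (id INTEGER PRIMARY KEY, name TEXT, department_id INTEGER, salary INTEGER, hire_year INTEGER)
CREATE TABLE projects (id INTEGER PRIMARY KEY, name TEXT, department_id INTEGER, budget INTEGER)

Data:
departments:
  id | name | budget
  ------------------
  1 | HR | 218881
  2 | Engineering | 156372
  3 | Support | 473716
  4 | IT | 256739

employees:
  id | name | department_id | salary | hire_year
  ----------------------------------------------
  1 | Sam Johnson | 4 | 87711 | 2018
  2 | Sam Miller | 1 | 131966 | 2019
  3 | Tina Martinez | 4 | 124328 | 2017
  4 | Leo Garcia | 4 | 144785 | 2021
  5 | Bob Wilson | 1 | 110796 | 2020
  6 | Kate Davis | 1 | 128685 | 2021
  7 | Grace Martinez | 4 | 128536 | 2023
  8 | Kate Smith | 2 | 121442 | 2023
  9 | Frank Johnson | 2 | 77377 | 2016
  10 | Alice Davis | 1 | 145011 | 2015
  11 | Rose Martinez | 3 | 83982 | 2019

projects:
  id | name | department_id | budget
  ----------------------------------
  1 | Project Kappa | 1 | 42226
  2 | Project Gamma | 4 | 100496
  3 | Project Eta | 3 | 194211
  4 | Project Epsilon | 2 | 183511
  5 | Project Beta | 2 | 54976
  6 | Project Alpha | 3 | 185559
SELECT c.name, p.name AS department, c.salary, c.hire_year FROM employees c JOIN departments p ON c.department_id = p.id WHERE p.budget >= 151818 ORDER BY c.salary ASC

Execution result:
name | department | salary | hire_year
Frank Johnson | Engineering | 77377 | 2016
Rose Martinez | Support | 83982 | 2019
Sam Johnson | IT | 87711 | 2018
Bob Wilson | HR | 110796 | 2020
Kate Smith | Engineering | 121442 | 2023
Tina Martinez | IT | 124328 | 2017
Grace Martinez | IT | 128536 | 2023
Kate Davis | HR | 128685 | 2021
Sam Miller | HR | 131966 | 2019
Leo Garcia | IT | 144785 | 2021
Alice Davis | HR | 145011 | 2015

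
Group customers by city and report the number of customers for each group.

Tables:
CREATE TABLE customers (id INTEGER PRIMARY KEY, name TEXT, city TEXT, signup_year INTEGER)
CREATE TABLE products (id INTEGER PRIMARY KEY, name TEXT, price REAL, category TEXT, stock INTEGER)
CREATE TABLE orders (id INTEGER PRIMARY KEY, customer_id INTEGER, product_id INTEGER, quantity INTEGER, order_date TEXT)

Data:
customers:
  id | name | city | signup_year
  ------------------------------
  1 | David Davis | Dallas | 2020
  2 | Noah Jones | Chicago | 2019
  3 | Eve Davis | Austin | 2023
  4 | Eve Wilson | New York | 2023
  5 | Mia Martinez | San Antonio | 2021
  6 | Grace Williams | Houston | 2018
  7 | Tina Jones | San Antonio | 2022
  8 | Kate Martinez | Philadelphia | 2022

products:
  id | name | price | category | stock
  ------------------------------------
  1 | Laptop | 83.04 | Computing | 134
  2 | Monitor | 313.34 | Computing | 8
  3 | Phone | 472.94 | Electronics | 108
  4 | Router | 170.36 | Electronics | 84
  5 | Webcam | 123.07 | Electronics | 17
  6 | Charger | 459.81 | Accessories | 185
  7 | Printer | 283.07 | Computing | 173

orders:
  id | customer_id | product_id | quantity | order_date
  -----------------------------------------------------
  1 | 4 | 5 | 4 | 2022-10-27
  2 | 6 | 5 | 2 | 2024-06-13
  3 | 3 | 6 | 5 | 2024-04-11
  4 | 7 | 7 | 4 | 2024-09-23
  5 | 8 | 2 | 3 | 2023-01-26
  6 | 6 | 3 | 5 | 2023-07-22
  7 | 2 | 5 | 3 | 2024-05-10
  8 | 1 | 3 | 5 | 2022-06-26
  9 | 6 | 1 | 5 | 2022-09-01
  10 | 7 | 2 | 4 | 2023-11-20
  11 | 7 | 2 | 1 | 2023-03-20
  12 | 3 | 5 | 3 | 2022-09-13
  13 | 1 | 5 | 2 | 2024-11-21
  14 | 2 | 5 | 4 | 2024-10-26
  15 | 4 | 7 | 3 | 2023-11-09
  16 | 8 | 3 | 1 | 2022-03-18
SELECT city, COUNT(*) AS n FROM customers GROUP BY city

Execution result:
city | n
Austin | 1
Chicago | 1
Dallas | 1
Houston | 1
New York | 1
Philadelphia | 1
San Antonio | 2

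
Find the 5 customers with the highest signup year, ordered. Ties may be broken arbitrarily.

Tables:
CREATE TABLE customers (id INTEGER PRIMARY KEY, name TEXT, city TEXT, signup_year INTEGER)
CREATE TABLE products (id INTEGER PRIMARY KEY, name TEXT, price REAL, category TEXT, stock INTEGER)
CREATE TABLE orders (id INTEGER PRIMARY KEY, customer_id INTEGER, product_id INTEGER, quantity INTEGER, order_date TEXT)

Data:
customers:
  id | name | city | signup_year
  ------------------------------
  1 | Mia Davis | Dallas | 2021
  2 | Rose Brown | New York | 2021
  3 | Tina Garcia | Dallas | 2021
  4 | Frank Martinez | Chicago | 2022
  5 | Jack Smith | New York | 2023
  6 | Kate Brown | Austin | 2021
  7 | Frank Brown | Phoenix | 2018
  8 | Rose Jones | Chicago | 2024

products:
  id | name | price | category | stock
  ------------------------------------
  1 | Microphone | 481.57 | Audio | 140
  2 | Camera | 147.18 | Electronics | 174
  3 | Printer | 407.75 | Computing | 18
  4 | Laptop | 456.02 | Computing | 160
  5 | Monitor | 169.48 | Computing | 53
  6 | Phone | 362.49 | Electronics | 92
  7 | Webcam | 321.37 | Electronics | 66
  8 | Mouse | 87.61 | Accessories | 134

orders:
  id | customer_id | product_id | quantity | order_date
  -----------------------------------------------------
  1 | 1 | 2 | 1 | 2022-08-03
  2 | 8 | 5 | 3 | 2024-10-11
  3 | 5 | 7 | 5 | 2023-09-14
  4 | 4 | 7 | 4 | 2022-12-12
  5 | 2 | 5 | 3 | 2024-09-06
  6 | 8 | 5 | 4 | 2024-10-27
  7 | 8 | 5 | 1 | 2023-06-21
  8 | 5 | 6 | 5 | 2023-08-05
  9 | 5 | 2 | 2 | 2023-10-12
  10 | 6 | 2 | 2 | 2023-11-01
SELECT name, signup_year FROM customers ORDER BY signup_year DESC LIMIT 5

Execution result:
name | signup_year
Rose Jones | 2024
Jack Smith | 2023
Frank Martinez | 2022
Mia Davis | 2021
Rose Brown | 2021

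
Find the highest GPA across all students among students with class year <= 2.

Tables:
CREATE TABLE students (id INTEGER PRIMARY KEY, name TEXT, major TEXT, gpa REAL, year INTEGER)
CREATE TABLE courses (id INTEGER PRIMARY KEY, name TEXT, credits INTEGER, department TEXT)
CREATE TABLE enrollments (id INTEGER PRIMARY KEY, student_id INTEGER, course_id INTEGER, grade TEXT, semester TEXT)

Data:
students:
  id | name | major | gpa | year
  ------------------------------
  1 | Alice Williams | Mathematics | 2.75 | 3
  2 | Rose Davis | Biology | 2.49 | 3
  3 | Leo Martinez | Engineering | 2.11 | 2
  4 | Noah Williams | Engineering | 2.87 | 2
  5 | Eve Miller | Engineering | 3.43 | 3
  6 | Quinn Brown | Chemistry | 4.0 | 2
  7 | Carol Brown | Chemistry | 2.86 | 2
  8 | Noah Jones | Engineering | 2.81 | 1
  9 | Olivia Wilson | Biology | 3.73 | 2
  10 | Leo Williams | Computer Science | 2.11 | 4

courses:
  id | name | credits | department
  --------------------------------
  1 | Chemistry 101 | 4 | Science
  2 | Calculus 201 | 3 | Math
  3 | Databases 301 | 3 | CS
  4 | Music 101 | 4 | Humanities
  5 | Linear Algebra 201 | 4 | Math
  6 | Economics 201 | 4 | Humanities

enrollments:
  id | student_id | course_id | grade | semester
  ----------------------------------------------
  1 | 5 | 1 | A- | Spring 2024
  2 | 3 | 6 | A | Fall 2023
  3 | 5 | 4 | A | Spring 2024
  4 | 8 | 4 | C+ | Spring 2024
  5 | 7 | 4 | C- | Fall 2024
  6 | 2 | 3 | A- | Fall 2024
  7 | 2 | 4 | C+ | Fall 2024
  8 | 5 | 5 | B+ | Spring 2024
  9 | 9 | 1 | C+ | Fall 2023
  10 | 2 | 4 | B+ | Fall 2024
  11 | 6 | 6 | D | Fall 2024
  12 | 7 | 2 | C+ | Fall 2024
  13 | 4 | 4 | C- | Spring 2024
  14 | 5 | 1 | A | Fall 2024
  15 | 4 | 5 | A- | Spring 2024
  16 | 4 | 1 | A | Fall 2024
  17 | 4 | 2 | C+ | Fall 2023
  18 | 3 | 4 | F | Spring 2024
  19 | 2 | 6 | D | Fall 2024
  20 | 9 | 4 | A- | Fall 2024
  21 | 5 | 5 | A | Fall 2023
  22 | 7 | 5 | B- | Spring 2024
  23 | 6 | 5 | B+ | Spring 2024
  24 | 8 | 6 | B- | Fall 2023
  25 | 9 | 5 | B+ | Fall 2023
SELECT MAX(gpa) FROM students WHERE year <= 2

Execution result:
4.00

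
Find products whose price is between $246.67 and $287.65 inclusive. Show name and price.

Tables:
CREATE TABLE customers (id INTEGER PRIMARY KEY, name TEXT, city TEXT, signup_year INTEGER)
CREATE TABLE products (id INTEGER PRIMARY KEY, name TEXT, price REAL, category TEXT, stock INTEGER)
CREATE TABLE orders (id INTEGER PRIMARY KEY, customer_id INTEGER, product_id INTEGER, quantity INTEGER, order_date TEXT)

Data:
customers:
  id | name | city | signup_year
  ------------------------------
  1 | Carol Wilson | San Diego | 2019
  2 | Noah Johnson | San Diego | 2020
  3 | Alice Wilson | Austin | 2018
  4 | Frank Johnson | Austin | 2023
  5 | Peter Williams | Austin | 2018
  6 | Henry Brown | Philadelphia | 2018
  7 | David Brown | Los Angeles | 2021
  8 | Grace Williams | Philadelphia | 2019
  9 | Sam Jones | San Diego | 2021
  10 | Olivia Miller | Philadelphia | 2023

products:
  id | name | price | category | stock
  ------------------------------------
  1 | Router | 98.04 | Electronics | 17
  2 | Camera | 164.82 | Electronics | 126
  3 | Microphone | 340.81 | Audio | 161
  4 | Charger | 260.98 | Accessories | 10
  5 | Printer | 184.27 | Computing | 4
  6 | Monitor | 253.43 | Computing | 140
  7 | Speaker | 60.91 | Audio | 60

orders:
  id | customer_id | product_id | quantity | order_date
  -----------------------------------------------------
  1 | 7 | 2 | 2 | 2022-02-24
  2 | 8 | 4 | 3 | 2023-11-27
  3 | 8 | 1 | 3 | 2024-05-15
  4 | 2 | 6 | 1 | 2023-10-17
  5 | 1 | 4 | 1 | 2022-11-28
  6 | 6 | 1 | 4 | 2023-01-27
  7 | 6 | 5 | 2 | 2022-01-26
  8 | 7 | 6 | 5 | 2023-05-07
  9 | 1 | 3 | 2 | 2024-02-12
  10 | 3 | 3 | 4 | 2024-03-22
SELECT name, price FROM products WHERE price BETWEEN 246.67 AND 287.65

Execution result:
name | price
Charger | 260.98
Monitor | 253.43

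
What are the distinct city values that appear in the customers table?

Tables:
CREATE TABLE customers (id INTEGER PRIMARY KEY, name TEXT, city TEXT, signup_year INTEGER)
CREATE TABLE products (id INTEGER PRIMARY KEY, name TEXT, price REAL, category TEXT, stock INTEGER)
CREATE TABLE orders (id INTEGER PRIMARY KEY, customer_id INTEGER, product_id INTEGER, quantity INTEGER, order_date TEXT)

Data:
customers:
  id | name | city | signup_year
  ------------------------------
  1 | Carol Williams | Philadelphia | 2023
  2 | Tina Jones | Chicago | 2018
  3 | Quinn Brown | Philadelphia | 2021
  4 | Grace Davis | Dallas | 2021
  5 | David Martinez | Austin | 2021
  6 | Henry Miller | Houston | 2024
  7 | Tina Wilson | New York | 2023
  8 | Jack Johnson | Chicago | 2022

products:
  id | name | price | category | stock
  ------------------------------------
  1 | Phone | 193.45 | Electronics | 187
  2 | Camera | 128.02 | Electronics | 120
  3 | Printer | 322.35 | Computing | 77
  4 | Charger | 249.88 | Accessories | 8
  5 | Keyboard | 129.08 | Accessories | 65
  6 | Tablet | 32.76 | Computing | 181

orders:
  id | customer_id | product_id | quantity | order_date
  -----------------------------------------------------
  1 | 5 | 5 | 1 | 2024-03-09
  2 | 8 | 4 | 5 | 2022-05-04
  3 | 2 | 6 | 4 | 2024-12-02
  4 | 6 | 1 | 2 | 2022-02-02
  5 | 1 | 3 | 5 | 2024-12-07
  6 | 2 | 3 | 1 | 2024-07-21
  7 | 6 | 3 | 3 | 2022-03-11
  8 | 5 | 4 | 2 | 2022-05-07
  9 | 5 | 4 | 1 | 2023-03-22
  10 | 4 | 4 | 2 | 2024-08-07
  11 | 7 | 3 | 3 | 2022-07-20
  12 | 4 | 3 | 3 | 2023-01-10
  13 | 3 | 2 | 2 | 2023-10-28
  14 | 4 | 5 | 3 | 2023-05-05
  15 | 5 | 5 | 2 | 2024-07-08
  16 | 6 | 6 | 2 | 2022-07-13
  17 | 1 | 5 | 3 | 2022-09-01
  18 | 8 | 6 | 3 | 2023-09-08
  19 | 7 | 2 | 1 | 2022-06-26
SELECT DISTINCT city FROM customers

Execution result:
city
Philadelphia
Chicago
Dallas
Austin
Houston
New York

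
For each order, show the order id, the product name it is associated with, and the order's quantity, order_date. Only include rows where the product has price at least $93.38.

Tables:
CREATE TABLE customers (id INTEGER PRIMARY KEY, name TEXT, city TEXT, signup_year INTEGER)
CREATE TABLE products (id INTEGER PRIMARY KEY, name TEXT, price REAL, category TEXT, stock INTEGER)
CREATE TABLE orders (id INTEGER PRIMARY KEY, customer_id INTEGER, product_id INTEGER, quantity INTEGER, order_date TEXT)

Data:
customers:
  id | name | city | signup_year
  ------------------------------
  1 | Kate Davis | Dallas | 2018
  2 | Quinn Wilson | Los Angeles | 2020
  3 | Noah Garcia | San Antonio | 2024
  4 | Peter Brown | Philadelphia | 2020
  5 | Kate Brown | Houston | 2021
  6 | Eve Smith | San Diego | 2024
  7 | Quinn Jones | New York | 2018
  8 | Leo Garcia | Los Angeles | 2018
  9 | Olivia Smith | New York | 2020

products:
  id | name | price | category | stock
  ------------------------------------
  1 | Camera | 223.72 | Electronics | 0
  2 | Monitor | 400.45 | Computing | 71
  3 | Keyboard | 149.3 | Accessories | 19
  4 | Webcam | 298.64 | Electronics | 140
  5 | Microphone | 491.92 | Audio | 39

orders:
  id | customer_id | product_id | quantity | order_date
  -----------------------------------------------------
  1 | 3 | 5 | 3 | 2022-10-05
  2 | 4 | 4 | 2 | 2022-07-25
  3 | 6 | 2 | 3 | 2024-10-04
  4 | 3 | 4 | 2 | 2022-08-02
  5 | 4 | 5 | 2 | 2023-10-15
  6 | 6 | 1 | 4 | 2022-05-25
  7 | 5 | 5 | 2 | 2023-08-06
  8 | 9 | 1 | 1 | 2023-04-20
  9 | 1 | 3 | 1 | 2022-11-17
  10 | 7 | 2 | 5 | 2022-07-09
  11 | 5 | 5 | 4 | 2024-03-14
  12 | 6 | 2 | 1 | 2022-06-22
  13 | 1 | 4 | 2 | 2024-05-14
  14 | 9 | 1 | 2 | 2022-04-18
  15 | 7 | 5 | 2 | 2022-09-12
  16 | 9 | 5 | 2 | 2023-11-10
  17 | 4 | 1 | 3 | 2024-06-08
SELECT c.id, p.name AS product, c.quantity, c.order_date FROM orders c JOIN products p ON c.product_id = p.id WHERE p.price >= 93.38

Execution result:
id | product | quantity | order_date
1 | Microphone | 3 | 2022-10-05
2 | Webcam | 2 | 2022-07-25
3 | Monitor | 3 | 2024-10-04
4 | Webcam | 2 | 2022-08-02
5 | Microphone | 2 | 2023-10-15
6 | Camera | 4 | 2022-05-25
7 | Microphone | 2 | 2023-08-06
8 | Camera | 1 | 2023-04-20
9 | Keyboard | 1 | 2022-11-17
10 | Monitor | 5 | 2022-07-09
11 | Microphone | 4 | 2024-03-14
12 | Monitor | 1 | 2022-06-22
13 | Webcam | 2 | 2024-05-14
14 | Camera | 2 | 2022-04-18
15 | Microphone | 2 | 2022-09-12
16 | Microphone | 2 | 2023-11-10
17 | Camera | 3 | 2024-06-08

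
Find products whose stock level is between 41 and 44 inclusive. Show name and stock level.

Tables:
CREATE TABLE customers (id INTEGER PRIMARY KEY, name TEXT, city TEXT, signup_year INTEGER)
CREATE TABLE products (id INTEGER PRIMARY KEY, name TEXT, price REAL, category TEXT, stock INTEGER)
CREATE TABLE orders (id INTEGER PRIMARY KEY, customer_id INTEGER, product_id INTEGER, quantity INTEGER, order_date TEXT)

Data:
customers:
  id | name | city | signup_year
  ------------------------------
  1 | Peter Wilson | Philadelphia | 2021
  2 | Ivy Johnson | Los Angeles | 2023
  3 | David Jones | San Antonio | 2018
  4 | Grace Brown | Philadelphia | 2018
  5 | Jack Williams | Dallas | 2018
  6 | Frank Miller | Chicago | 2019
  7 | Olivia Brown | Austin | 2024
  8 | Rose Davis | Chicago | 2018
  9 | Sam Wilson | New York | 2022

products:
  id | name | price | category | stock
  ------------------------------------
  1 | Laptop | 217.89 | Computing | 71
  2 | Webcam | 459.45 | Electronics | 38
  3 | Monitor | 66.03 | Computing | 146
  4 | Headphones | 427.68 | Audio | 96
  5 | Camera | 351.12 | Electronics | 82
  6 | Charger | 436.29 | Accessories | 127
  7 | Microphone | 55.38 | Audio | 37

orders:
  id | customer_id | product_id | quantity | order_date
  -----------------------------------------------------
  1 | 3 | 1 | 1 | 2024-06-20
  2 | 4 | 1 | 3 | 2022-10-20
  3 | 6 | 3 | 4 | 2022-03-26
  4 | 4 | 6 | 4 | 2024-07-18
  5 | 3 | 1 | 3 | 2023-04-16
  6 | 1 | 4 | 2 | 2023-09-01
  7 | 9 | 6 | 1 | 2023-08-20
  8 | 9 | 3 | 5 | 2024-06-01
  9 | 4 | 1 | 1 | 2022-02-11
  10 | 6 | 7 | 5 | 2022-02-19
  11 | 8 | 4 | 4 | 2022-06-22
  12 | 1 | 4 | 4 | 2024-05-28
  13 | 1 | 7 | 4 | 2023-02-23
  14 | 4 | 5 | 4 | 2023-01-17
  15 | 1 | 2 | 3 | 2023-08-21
SELECT name, stock FROM products WHERE stock BETWEEN 41 AND 44

Execution result:
(no rows)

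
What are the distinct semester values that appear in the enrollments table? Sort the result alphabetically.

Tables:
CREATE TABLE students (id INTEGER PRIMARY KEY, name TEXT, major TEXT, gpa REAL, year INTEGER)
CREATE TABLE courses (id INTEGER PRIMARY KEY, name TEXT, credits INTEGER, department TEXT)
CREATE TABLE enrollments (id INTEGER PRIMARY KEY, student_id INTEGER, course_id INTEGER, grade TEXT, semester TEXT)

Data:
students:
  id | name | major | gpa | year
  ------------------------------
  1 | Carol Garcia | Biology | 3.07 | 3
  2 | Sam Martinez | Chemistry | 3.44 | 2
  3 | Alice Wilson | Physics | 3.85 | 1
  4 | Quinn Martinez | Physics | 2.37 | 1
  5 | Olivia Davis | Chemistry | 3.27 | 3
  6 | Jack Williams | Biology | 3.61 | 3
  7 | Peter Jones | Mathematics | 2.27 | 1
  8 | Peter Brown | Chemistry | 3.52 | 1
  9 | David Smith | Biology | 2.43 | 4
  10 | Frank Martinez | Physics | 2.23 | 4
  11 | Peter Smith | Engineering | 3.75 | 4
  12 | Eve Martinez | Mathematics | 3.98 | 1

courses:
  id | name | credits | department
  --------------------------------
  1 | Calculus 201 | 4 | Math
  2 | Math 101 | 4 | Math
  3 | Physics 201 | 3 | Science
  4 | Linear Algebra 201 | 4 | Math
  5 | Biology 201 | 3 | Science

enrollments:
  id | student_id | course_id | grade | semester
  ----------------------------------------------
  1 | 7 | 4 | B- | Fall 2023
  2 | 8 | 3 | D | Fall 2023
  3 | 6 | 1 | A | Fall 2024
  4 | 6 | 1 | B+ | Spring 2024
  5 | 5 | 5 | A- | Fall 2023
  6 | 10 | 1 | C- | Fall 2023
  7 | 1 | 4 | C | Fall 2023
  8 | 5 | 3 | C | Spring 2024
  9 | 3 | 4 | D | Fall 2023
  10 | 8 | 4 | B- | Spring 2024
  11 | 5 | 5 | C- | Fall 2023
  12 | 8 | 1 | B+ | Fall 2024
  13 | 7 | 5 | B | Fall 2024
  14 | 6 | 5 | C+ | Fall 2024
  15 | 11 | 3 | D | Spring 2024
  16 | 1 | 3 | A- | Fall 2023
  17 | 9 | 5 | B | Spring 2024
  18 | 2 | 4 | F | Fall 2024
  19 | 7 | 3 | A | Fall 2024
SELECT DISTINCT semester FROM enrollments ORDER BY semester

Execution result:
semester
Fall 2023
Fall 2024
Spring 2024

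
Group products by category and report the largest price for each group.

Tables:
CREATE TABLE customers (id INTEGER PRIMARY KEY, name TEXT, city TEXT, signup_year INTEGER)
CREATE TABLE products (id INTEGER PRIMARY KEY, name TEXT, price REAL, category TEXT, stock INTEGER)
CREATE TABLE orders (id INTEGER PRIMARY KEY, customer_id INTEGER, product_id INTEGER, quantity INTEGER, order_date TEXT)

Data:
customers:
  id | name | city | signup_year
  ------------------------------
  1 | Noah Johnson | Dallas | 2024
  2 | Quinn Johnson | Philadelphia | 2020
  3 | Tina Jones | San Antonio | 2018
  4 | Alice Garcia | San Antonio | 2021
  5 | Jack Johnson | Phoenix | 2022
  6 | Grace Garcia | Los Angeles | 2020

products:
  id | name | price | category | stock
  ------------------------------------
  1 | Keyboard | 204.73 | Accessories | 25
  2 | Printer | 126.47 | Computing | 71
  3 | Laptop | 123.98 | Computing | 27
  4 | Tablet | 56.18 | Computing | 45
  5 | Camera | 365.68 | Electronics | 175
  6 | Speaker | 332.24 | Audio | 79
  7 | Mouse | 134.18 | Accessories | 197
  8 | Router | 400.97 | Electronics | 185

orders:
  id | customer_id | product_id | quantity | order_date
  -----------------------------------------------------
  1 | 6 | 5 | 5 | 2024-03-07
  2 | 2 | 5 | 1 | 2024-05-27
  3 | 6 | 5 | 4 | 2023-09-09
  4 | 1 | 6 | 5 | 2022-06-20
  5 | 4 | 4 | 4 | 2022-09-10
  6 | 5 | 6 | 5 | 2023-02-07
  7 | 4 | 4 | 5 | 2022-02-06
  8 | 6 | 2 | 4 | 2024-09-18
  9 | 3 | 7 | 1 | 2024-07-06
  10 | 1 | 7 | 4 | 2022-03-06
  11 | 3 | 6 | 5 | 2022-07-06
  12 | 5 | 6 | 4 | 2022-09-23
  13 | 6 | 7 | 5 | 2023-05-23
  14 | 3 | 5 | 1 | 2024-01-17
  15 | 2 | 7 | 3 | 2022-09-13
SELECT category, MAX(price) AS max_price FROM products GROUP BY category

Execution result:
category | max_price
Accessories | 204.73
Audio | 332.24
Computing | 126.47
Electronics | 400.97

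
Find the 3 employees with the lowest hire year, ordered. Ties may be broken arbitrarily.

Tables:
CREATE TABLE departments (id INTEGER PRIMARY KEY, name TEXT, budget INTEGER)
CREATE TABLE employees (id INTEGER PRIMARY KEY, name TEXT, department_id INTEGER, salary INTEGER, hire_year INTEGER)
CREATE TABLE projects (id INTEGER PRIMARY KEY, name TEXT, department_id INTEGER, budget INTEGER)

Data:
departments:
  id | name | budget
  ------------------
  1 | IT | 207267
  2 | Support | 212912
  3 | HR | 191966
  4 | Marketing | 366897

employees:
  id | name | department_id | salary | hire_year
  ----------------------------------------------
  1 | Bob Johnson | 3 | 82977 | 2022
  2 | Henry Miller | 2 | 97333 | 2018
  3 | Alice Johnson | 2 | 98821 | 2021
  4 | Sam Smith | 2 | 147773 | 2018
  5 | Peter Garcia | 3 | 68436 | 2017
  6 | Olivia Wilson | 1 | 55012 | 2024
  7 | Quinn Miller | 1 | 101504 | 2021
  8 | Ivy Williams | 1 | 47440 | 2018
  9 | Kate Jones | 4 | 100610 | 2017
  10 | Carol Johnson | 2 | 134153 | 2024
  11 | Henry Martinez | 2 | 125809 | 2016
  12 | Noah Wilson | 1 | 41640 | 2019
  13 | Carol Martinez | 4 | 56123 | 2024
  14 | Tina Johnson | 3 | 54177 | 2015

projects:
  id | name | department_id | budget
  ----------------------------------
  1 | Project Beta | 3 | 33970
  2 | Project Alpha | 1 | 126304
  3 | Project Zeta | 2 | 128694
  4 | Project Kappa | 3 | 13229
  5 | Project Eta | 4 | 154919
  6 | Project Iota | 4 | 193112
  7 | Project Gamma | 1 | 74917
SELECT name, hire_year FROM employees ORDER BY hire_year ASC LIMIT 3

Execution result:
name | hire_year
Tina Johnson | 2015
Henry Martinez | 2016
Peter Garcia | 2017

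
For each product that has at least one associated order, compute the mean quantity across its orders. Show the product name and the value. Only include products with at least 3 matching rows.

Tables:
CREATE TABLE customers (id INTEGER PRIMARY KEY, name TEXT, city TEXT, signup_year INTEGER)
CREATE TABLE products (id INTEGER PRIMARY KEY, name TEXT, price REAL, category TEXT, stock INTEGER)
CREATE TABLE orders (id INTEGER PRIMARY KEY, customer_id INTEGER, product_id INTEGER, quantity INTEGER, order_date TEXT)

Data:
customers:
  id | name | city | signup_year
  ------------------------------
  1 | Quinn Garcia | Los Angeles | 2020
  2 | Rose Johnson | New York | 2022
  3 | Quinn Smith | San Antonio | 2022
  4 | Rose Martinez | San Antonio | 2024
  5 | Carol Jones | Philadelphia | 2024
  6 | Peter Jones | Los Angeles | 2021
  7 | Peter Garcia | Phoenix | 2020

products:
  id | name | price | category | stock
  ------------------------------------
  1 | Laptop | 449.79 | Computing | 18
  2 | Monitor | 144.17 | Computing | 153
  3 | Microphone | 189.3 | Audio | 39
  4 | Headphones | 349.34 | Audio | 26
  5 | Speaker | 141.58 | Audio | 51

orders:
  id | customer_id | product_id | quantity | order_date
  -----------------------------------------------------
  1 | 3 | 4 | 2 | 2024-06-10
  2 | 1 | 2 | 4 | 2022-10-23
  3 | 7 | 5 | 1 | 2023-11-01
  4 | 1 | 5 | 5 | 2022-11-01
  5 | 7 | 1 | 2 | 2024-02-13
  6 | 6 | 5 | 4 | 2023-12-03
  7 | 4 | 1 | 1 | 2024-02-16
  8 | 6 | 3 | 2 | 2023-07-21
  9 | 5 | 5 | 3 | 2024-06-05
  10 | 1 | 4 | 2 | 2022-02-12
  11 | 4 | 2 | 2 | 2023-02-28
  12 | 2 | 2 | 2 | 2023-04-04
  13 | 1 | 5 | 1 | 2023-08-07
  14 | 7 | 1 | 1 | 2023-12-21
SELECT p.name, AVG(c.quantity) AS avg_quantity FROM orders c JOIN products p ON c.product_id = p.id GROUP BY p.id, p.name HAVING COUNT(*) >= 3

Execution result:
name | avg_quantity
Laptop | 1.33
Monitor | 2.67
Speaker | 2.80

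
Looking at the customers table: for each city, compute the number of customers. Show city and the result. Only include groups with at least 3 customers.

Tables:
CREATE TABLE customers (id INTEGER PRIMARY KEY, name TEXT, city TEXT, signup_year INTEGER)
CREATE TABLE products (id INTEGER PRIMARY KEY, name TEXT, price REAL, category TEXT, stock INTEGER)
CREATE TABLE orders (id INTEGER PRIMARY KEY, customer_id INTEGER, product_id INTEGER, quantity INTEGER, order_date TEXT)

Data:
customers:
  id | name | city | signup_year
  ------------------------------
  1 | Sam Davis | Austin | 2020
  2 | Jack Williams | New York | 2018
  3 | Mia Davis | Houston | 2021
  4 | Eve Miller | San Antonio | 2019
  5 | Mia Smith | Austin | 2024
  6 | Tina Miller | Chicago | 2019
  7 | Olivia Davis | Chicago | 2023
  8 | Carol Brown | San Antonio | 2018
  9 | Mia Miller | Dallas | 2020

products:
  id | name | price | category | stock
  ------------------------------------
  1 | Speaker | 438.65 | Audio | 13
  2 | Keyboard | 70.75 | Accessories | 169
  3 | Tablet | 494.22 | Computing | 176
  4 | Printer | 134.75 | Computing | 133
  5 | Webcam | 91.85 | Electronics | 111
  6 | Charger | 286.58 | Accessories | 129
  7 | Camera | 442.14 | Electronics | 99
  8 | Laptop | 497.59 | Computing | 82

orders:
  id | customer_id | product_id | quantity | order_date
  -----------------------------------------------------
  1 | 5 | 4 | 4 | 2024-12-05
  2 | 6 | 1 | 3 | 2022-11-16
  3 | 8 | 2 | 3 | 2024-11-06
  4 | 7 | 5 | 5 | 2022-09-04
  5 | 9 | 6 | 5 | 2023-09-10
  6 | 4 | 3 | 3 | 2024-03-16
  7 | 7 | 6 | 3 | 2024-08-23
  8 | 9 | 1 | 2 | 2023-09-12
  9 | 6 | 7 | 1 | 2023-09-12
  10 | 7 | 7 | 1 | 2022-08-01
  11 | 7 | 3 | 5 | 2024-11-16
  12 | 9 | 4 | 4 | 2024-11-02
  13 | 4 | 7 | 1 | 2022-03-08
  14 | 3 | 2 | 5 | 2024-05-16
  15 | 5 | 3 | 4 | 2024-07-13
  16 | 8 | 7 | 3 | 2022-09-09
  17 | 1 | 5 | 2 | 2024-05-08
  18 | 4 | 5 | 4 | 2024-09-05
SELECT city, COUNT(*) AS n FROM customers GROUP BY city HAVING COUNT(*) >= 3

Execution result:
(no rows)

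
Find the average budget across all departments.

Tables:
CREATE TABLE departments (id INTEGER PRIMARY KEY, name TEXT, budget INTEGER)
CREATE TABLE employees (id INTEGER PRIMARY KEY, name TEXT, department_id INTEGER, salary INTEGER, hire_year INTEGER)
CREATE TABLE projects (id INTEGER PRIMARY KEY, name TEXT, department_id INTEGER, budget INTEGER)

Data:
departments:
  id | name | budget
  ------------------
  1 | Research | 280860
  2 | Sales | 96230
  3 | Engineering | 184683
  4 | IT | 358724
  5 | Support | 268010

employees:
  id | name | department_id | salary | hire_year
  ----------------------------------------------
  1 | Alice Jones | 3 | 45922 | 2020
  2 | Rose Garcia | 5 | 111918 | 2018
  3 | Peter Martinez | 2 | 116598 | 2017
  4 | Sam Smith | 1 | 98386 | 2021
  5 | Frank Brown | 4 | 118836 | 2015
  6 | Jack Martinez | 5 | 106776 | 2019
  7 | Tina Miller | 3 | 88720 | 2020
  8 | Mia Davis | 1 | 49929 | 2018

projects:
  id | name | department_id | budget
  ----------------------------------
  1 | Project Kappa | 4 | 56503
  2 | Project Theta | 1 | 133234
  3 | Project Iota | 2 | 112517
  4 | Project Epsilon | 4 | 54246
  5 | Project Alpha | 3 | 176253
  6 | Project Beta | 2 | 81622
SELECT AVG(budget) FROM departments

Execution result:
237701.40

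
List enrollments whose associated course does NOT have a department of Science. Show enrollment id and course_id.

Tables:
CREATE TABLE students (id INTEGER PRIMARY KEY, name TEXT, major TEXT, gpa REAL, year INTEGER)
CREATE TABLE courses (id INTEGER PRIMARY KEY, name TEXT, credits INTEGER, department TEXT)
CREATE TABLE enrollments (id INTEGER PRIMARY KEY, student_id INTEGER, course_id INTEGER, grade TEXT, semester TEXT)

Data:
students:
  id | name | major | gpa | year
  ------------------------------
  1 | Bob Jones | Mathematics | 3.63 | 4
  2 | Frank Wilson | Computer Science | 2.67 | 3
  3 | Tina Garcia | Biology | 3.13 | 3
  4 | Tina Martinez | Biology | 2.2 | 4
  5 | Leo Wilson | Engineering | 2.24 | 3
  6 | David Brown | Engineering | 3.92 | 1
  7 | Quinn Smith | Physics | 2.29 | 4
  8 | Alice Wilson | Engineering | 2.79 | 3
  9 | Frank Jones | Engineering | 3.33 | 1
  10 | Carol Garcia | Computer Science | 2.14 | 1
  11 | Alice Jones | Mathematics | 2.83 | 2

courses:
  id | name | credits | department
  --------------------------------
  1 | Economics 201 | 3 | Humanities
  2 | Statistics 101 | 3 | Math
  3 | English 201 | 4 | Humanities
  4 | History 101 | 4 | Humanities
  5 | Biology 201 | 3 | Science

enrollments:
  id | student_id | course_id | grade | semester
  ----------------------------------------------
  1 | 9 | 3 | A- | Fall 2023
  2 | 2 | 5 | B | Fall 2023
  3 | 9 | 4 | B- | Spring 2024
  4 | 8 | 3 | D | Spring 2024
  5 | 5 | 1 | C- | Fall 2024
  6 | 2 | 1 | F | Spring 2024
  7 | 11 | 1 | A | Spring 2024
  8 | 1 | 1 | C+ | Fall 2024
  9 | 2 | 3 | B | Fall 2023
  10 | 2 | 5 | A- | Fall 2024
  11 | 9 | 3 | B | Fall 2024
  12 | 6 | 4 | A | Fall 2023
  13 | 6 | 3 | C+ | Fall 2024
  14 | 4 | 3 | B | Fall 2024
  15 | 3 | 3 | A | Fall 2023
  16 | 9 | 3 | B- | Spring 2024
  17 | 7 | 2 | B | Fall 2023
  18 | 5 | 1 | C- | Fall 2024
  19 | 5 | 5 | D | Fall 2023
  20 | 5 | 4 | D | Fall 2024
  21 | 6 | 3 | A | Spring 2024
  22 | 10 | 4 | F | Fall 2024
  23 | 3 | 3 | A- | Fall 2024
SELECT id, course_id FROM enrollments WHERE course_id NOT IN (SELECT id FROM courses WHERE department = 'Science')

Execution result:
id | course_id
1 | 3
3 | 4
4 | 3
5 | 1
6 | 1
7 | 1
8 | 1
9 | 3
11 | 3
12 | 4
13 | 3
14 | 3
15 | 3
16 | 3
17 | 2
18 | 1
20 | 4
21 | 3
22 | 4
23 | 3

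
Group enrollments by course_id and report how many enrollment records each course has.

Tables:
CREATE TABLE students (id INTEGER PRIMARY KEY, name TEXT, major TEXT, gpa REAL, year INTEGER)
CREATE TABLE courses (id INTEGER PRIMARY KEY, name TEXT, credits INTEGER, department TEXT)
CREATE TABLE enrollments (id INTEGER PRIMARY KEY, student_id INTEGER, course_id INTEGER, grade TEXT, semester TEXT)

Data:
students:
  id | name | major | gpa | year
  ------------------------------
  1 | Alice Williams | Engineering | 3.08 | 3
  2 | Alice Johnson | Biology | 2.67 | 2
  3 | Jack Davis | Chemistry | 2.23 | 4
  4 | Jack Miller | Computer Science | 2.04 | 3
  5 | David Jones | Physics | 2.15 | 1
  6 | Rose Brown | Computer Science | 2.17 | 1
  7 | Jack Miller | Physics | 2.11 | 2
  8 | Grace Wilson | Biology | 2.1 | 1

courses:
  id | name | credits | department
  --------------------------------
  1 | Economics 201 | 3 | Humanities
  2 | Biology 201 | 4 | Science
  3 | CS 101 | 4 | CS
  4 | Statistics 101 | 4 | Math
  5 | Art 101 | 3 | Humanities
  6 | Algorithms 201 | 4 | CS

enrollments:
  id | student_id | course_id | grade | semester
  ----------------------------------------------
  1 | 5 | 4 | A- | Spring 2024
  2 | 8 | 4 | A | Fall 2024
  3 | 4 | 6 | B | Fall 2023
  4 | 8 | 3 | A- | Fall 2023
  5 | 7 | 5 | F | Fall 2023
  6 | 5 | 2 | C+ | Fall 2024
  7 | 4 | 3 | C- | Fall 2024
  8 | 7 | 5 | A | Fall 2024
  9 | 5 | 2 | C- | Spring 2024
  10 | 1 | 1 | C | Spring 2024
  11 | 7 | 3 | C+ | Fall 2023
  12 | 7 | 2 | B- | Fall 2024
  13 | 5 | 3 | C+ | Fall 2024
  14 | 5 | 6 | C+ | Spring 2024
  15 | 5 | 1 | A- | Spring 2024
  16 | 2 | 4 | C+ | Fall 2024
SELECT course_id, COUNT(*) AS enrollment_count FROM enrollments GROUP BY course_id

Execution result:
course_id | enrollment_count
1 | 2
2 | 3
3 | 4
4 | 3
5 | 2
6 | 2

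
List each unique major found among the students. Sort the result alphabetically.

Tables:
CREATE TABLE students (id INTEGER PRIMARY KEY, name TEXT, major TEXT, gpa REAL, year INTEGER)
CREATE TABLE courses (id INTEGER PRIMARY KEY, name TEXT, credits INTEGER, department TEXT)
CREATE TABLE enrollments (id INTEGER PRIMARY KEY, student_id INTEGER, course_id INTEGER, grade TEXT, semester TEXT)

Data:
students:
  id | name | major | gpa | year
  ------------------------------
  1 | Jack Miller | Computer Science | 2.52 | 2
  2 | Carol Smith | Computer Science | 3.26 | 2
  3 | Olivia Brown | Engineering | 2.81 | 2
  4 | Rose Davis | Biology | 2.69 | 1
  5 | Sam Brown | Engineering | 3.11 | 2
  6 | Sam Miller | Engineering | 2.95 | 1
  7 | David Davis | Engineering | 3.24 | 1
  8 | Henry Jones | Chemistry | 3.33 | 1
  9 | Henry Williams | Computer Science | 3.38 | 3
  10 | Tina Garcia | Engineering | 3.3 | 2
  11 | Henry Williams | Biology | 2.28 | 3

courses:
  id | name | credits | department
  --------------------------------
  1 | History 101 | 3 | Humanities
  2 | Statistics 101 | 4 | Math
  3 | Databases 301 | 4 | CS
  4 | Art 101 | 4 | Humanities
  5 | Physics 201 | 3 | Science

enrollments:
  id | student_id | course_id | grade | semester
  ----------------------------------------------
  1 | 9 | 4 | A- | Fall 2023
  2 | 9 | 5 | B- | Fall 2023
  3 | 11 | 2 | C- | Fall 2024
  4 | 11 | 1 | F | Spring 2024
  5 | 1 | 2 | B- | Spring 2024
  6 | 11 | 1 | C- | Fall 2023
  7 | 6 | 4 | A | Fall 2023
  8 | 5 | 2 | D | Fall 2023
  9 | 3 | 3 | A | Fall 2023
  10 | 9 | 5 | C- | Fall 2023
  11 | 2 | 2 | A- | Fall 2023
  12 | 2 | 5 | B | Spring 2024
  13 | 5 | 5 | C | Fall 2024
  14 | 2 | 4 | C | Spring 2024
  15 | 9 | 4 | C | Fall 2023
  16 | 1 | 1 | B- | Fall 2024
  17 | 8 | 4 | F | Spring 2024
SELECT DISTINCT major FROM students ORDER BY major

Execution result:
major
Biology
Chemistry
Computer Science
Engineering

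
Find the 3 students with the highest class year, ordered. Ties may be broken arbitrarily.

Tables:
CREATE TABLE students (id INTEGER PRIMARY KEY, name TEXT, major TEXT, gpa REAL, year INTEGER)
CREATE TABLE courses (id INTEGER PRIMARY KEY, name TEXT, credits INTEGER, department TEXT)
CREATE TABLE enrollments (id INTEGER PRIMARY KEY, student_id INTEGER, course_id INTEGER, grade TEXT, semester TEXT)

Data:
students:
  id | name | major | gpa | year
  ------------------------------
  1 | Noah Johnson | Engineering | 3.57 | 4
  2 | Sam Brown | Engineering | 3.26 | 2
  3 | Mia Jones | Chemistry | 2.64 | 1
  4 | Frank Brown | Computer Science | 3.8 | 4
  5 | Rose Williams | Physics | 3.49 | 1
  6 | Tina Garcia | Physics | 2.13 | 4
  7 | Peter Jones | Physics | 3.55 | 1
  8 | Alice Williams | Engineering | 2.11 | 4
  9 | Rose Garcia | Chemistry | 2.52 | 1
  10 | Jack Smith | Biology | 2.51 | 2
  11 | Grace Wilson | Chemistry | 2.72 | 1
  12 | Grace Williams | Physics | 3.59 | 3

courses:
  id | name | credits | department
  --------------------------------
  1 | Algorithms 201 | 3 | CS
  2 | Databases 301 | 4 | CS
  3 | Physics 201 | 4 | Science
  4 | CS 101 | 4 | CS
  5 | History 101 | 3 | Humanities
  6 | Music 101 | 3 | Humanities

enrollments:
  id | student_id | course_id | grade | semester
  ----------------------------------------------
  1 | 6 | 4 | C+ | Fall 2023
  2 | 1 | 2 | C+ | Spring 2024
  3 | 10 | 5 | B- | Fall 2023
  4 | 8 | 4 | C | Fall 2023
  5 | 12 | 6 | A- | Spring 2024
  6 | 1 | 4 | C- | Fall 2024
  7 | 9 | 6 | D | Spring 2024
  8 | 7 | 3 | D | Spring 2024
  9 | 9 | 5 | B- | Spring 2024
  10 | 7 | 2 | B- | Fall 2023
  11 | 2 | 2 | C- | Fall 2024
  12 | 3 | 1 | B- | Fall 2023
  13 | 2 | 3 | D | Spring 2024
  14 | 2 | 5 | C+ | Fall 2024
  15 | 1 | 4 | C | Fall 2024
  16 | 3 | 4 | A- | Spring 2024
SELECT name, year FROM students ORDER BY year DESC LIMIT 3

Execution result:
name | year
Noah Johnson | 4
Frank Brown | 4
Tina Garcia | 4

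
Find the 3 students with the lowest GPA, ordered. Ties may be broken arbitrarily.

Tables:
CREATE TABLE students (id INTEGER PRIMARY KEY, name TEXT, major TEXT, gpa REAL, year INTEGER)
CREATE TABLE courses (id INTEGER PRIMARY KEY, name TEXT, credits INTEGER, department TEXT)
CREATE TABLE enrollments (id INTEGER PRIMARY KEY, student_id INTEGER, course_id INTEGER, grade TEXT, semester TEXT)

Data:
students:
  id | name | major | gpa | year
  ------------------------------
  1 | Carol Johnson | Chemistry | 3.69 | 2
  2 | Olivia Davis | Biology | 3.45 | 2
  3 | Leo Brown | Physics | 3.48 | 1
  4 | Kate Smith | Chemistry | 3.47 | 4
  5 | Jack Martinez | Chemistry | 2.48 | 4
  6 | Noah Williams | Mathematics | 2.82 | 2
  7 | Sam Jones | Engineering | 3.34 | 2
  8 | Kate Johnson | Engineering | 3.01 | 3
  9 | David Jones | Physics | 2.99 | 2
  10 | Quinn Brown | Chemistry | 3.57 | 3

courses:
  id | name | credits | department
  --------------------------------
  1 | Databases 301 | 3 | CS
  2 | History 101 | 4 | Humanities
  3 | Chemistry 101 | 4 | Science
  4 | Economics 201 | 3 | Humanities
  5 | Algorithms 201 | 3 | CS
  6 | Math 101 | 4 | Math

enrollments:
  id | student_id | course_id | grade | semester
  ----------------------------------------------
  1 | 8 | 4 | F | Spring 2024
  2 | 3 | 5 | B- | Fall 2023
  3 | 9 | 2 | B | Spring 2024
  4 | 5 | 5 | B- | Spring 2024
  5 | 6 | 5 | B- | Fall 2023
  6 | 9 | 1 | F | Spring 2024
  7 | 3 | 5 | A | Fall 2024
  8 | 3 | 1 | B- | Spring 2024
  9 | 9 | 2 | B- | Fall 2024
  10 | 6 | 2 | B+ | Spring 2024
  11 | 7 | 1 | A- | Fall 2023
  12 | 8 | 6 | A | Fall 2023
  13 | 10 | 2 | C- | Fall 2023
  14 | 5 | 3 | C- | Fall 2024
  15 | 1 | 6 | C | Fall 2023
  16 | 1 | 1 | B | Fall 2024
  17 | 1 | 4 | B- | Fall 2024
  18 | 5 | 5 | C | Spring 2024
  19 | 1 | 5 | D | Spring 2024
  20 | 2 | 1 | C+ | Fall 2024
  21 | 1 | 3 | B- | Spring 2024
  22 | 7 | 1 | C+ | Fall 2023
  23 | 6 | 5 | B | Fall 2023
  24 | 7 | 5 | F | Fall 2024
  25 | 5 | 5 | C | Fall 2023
SELECT name, gpa FROM students ORDER BY gpa ASC LIMIT 3

Execution result:
name | gpa
Jack Martinez | 2.48
Noah Williams | 2.82
David Jones | 2.99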